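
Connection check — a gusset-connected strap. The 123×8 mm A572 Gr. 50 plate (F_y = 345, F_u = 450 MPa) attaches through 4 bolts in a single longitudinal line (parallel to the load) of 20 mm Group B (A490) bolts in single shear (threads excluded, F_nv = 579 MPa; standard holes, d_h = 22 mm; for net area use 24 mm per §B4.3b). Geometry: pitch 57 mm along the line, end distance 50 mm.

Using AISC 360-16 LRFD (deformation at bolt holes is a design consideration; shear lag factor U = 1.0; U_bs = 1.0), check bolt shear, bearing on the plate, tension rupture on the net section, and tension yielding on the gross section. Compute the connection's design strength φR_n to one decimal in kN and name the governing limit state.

267.3 kN (net-section rupture governs)

Bolt shear: A_b = π(20)²/4 = 314.16 mm². φR_n = 0.75 × 579 × 314.16 × 4 × 1 = 545.7 kN.
Bearing (8 mm plate, F_u = 450 MPa): end bolts L_c = 50 − 22/2 = 39, R_n = min(1.2×39×8×450, 2.4×20×8×450) = 168.48 kN/bolt; interior L_c = 57 − 22 = 35, R_n = 151.2 kN/bolt. φR_n = 0.75 × (1×168.48 + 3×151.2) = 466.6 kN.
Tension rupture (net): A_n = (123 − 1×24)×8 = 792 mm² (U = 1.0, A_e = A_n). φR_n = 0.75 × 450 × 792 = 267.3 kN.
Tension yield (gross): A_g = 123×8 = 984 mm². φR_n = 0.90 × 345 × 984 = 305.5 kN.
Governing: min(545.7, 466.6, 267.3, 305.5) = 267.3 kN → net-section rupture.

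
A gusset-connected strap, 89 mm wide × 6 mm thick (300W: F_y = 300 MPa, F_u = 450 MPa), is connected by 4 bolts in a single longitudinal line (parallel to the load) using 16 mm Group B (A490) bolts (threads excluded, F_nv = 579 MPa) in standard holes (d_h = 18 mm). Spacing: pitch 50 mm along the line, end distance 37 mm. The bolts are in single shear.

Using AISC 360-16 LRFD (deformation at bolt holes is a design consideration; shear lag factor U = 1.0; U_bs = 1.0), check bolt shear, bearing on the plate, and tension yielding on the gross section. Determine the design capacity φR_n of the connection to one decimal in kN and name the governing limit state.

Bolt shear: A_b = π(16)²/4 = 201.06 mm². φR_n = 0.75 × 579 × 201.06 × 4 × 1 = 349.2 kN.
Bearing (6 mm plate, F_u = 450 MPa): end bolts L_c = 37 − 18/2 = 28, R_n = min(1.2×28×6×450, 2.4×16×6×450) = 90.72 kN/bolt; interior L_c = 50 − 18 = 32, R_n = 103.68 kN/bolt. φR_n = 0.75 × (1×90.72 + 3×103.68) = 301.3 kN.
Tension yield (gross): A_g = 89×6 = 534 mm². φR_n = 0.90 × 300 × 534 = 144.2 kN.
Governing: min(349.2, 301.3, 144.2) = 144.2 kN → gross-section yield.

144.2 kN (gross-section yield governs)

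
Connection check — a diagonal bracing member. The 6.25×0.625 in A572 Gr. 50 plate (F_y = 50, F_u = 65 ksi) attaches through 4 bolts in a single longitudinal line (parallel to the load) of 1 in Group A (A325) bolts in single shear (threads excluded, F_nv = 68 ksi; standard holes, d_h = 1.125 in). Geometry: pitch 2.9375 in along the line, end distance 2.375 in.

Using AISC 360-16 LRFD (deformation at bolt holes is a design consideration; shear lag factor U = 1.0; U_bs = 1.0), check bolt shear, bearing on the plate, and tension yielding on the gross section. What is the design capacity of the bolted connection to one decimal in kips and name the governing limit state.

160.2 kips (bolt shear governs)

Bolt shear: A_b = π(1)²/4 = 0.7854 in². φR_n = 0.75 × 68 × 0.7854 × 4 × 1 = 160.2 kips.
Bearing (0.625 in plate, F_u = 65 ksi): end bolts L_c = 2.375 − 1.125/2 = 1.8125, R_n = min(1.2×1.8125×0.625×65, 2.4×1×0.625×65) = 88.359 kips/bolt; interior L_c = 2.9375 − 1.125 = 1.8125, R_n = 88.359 kips/bolt. φR_n = 0.75 × (1×88.359 + 3×88.359) = 265.1 kips.
Tension yield (gross): A_g = 6.25×0.625 = 3.9063 in². φR_n = 0.90 × 50 × 3.9063 = 175.8 kips.
Governing: min(160.2, 265.1, 175.8) = 160.2 kips → bolt shear.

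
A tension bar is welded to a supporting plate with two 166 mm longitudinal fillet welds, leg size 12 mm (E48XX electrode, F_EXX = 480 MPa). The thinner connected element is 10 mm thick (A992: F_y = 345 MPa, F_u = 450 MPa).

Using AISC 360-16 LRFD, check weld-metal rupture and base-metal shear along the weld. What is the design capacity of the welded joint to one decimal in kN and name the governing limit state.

608.4 kN (weld metal governs)

Weld metal: throat = 0.707×12 = 8.484 mm, L = 2×166 = 332 mm. φR_n = 0.75 × 0.6 × 480 × 8.484 × 332 = 608.4 kN.
Base metal shear (10 mm plate): yield φR_n = 1.0×0.6×345×10×332 = 687.2 kN; rupture φR_n = 0.75×0.6×450×10×332 = 672.3 kN; take 672.3 kN (rupture).
Governing: min(608.4, 672.3) = 608.4 kN → weld metal.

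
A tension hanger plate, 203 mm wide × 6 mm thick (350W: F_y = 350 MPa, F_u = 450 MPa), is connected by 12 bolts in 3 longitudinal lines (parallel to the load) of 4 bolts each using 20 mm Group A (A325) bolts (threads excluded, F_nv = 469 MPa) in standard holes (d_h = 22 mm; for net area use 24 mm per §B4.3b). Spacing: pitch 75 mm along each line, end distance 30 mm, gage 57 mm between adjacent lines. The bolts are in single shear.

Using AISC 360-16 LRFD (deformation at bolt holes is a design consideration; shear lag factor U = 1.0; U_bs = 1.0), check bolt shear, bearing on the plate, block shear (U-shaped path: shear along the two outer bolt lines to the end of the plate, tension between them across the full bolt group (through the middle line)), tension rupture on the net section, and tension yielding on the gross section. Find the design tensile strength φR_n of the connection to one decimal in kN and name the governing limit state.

265.3 kN (net-section rupture governs)

Bolt shear: A_b = π(20)²/4 = 314.16 mm². φR_n = 0.75 × 469 × 314.16 × 12 × 1 = 1326.1 kN.
Bearing (6 mm plate, F_u = 450 MPa): end bolts L_c = 30 − 22/2 = 19, R_n = min(1.2×19×6×450, 2.4×20×6×450) = 61.56 kN/bolt; interior L_c = 75 − 22 = 53, R_n = 129.6 kN/bolt. φR_n = 0.75 × (3×61.56 + 9×129.6) = 1013.3 kN.
Block shear: shear path 2×[30+3×75] = 2×255 mm, A_gv = 3060, A_nv = 2×(255 − 3.5×24)×6 = 2052 mm²; tension across gage: (114 − 2×24)×6 = 396 mm². R_n = min(0.6×450×2052, 0.6×350×3060) + 1.0×450×396 = min(554.04, 642.6) + 178.2 = 732.24 kN. φR_n = 0.75 × 732.24 = 549.2 kN.
Tension rupture (net): A_n = (203 − 3×24)×6 = 786 mm² (U = 1.0, A_e = A_n). φR_n = 0.75 × 450 × 786 = 265.3 kN.
Tension yield (gross): A_g = 203×6 = 1218 mm². φR_n = 0.90 × 350 × 1218 = 383.7 kN.
Governing: min(1326.1, 1013.3, 549.2, 265.3, 383.7) = 265.3 kN → net-section rupture.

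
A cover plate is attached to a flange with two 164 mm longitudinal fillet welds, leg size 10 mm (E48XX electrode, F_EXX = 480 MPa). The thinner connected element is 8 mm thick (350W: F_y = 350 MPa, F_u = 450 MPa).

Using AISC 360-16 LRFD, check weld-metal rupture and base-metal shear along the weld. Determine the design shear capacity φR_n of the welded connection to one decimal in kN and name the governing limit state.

Weld metal: throat = 0.707×10 = 7.07 mm, L = 2×164 = 328 mm. φR_n = 0.75 × 0.6 × 480 × 7.07 × 328 = 500.9 kN.
Base metal shear (8 mm plate): yield φR_n = 1.0×0.6×350×8×328 = 551.0 kN; rupture φR_n = 0.75×0.6×450×8×328 = 531.4 kN; take 531.4 kN (rupture).
Governing: min(500.9, 531.4) = 500.9 kN → weld metal.

500.9 kN (weld metal governs)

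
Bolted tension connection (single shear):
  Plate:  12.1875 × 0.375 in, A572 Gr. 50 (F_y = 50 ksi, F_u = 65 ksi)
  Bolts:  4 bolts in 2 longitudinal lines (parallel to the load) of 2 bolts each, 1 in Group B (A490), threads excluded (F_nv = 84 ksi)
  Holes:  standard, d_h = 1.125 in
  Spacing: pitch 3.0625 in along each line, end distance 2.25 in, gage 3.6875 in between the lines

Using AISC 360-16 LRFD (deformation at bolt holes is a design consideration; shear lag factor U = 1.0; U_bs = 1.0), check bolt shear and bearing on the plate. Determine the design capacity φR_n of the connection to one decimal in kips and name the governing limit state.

159.0 kips (bearing governs)

Bolt shear: A_b = π(1)²/4 = 0.7854 in². φR_n = 0.75 × 84 × 0.7854 × 4 × 1 = 197.9 kips.
Bearing (0.375 in plate, F_u = 65 ksi): end bolts L_c = 2.25 − 1.125/2 = 1.6875, R_n = min(1.2×1.6875×0.375×65, 2.4×1×0.375×65) = 49.359 kips/bolt; interior L_c = 3.0625 − 1.125 = 1.9375, R_n = 56.672 kips/bolt. φR_n = 0.75 × (2×49.359 + 2×56.672) = 159.0 kips.
Governing: min(197.9, 159.0) = 159.0 kips → bearing.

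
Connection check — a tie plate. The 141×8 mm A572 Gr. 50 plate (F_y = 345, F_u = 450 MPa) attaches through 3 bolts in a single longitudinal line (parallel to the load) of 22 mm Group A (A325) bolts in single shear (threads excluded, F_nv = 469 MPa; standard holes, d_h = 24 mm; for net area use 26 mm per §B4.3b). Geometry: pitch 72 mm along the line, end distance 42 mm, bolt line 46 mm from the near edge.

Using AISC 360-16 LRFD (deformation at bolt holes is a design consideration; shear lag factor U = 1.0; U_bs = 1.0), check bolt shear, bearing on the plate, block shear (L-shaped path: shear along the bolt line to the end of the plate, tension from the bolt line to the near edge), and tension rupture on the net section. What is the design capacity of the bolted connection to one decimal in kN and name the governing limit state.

285.1 kN (block shear governs)

Bolt shear: A_b = π(22)²/4 = 380.13 mm². φR_n = 0.75 × 469 × 380.13 × 3 × 1 = 401.1 kN.
Bearing (8 mm plate, F_u = 450 MPa): end bolts L_c = 42 − 24/2 = 30, R_n = min(1.2×30×8×450, 2.4×22×8×450) = 129.6 kN/bolt; interior L_c = 72 − 24 = 48, R_n = 190.08 kN/bolt. φR_n = 0.75 × (1×129.6 + 2×190.08) = 382.3 kN.
Block shear: shear path 1×[42+2×72] = 1×186 mm, A_gv = 1488, A_nv = 1×(186 − 2.5×26)×8 = 968 mm²; tension to near edge: (46 − 0.5×26)×8 = 264 mm². R_n = min(0.6×450×968, 0.6×345×1488) + 1.0×450×264 = min(261.36, 308.02) + 118.8 = 380.16 kN. φR_n = 0.75 × 380.16 = 285.1 kN.
Tension rupture (net): A_n = (141 − 1×26)×8 = 920 mm² (U = 1.0, A_e = A_n). φR_n = 0.75 × 450 × 920 = 310.5 kN.
Governing: min(401.1, 382.3, 285.1, 310.5) = 285.1 kN → block shear.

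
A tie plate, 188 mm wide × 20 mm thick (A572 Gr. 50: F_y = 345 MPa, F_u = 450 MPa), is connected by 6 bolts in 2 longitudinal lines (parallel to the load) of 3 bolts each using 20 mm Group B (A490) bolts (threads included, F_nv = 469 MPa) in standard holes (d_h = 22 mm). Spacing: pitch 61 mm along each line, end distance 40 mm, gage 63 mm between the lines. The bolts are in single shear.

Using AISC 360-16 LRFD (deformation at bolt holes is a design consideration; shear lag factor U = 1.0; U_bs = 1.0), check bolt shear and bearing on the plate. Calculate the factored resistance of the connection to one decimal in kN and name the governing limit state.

Bolt shear: A_b = π(20)²/4 = 314.16 mm². φR_n = 0.75 × 469 × 314.16 × 6 × 1 = 663.0 kN.
Bearing (20 mm plate, F_u = 450 MPa): end bolts L_c = 40 − 22/2 = 29, R_n = min(1.2×29×20×450, 2.4×20×20×450) = 313.2 kN/bolt; interior L_c = 61 − 22 = 39, R_n = 421.2 kN/bolt. φR_n = 0.75 × (2×313.2 + 4×421.2) = 1733.4 kN.
Governing: min(663.0, 1733.4) = 663.0 kN → bolt shear.

663.0 kN (bolt shear governs)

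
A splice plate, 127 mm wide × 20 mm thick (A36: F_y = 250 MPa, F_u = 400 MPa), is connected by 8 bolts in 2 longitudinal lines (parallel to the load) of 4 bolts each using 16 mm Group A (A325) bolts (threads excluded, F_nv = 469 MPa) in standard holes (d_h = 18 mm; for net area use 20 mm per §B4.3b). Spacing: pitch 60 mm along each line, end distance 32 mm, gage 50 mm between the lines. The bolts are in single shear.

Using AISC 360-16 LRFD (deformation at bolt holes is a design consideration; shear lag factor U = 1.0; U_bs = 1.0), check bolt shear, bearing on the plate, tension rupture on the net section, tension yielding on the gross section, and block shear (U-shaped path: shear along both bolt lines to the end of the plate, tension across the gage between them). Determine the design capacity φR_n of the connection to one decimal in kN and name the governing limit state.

522.0 kN (net-section rupture governs)

Bolt shear: A_b = π(16)²/4 = 201.06 mm². φR_n = 0.75 × 469 × 201.06 × 8 × 1 = 565.8 kN.
Bearing (20 mm plate, F_u = 400 MPa): end bolts L_c = 32 − 18/2 = 23, R_n = min(1.2×23×20×400, 2.4×16×20×400) = 220.8 kN/bolt; interior L_c = 60 − 18 = 42, R_n = 307.2 kN/bolt. φR_n = 0.75 × (2×220.8 + 6×307.2) = 1713.6 kN.
Tension rupture (net): A_n = (127 − 2×20)×20 = 1740 mm² (U = 1.0, A_e = A_n). φR_n = 0.75 × 400 × 1740 = 522.0 kN.
Tension yield (gross): A_g = 127×20 = 2540 mm². φR_n = 0.90 × 250 × 2540 = 571.5 kN.
Block shear: shear path 2×[32+3×60] = 2×212 mm, A_gv = 8480, A_nv = 2×(212 − 3.5×20)×20 = 5680 mm²; tension across gage: (50 − 1×20)×20 = 600 mm². R_n = min(0.6×400×5680, 0.6×250×8480) + 1.0×400×600 = min(1363.2, 1272) + 240 = 1512 kN. φR_n = 0.75 × 1512 = 1134.0 kN.
Governing: min(565.8, 1713.6, 522.0, 571.5, 1134.0) = 522.0 kN → net-section rupture.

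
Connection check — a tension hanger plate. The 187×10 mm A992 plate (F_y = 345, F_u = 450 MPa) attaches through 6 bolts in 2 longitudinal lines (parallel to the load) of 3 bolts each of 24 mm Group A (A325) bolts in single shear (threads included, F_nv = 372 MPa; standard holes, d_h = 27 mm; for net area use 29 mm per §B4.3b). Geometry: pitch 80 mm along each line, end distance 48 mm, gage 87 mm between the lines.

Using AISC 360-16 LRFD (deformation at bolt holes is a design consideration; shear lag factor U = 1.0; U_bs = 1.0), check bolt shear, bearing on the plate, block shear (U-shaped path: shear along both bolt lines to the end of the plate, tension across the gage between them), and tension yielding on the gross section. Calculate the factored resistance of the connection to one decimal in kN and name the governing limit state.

580.6 kN (gross-section yield governs)

Bolt shear: A_b = π(24)²/4 = 452.39 mm². φR_n = 0.75 × 372 × 452.39 × 6 × 1 = 757.3 kN.
Bearing (10 mm plate, F_u = 450 MPa): end bolts L_c = 48 − 27/2 = 34.5, R_n = min(1.2×34.5×10×450, 2.4×24×10×450) = 186.3 kN/bolt; interior L_c = 80 − 27 = 53, R_n = 259.2 kN/bolt. φR_n = 0.75 × (2×186.3 + 4×259.2) = 1057.1 kN.
Block shear: shear path 2×[48+2×80] = 2×208 mm, A_gv = 4160, A_nv = 2×(208 − 2.5×29)×10 = 2710 mm²; tension across gage: (87 − 1×29)×10 = 580 mm². R_n = min(0.6×450×2710, 0.6×345×4160) + 1.0×450×580 = min(731.7, 861.12) + 261 = 992.7 kN. φR_n = 0.75 × 992.7 = 744.5 kN.
Tension yield (gross): A_g = 187×10 = 1870 mm². φR_n = 0.90 × 345 × 1870 = 580.6 kN.
Governing: min(757.3, 1057.1, 744.5, 580.6) = 580.6 kN → gross-section yield.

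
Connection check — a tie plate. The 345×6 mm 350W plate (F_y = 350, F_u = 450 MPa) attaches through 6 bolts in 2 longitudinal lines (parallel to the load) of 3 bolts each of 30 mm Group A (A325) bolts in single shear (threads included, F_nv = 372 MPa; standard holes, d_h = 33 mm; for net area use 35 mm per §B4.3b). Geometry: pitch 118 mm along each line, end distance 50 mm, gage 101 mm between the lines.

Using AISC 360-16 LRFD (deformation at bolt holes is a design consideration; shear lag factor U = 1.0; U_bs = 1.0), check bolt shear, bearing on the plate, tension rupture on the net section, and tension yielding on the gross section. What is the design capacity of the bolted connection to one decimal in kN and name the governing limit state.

556.9 kN (net-section rupture governs)

Bolt shear: A_b = π(30)²/4 = 706.86 mm². φR_n = 0.75 × 372 × 706.86 × 6 × 1 = 1183.3 kN.
Bearing (6 mm plate, F_u = 450 MPa): end bolts L_c = 50 − 33/2 = 33.5, R_n = min(1.2×33.5×6×450, 2.4×30×6×450) = 108.54 kN/bolt; interior L_c = 118 − 33 = 85, R_n = 194.4 kN/bolt. φR_n = 0.75 × (2×108.54 + 4×194.4) = 746.0 kN.
Tension rupture (net): A_n = (345 − 2×35)×6 = 1650 mm² (U = 1.0, A_e = A_n). φR_n = 0.75 × 450 × 1650 = 556.9 kN.
Tension yield (gross): A_g = 345×6 = 2070 mm². φR_n = 0.90 × 350 × 2070 = 652.1 kN.
Governing: min(1183.3, 746.0, 556.9, 652.1) = 556.9 kN → net-section rupture.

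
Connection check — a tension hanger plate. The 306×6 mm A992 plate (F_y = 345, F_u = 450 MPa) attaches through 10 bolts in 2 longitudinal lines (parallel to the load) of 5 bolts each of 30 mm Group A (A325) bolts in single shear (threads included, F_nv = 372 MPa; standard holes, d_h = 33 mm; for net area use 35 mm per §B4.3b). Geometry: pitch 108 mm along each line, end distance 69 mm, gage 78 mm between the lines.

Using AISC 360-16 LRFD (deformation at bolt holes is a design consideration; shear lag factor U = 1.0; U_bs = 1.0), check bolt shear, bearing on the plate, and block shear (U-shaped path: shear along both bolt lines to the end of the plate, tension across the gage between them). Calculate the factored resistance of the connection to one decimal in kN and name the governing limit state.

Bolt shear: A_b = π(30)²/4 = 706.86 mm². φR_n = 0.75 × 372 × 706.86 × 10 × 1 = 1972.1 kN.
Bearing (6 mm plate, F_u = 450 MPa): end bolts L_c = 69 − 33/2 = 52.5, R_n = min(1.2×52.5×6×450, 2.4×30×6×450) = 170.1 kN/bolt; interior L_c = 108 − 33 = 75, R_n = 194.4 kN/bolt. φR_n = 0.75 × (2×170.1 + 8×194.4) = 1421.6 kN.
Block shear: shear path 2×[69+4×108] = 2×501 mm, A_gv = 6012, A_nv = 2×(501 − 4.5×35)×6 = 4122 mm²; tension across gage: (78 − 1×35)×6 = 258 mm². R_n = min(0.6×450×4122, 0.6×345×6012) + 1.0×450×258 = min(1112.9, 1244.5) + 116.1 = 1229 kN. φR_n = 0.75 × 1229 = 921.8 kN.
Governing: min(1972.1, 1421.6, 921.8) = 921.8 kN → block shear.

921.8 kN (block shear governs)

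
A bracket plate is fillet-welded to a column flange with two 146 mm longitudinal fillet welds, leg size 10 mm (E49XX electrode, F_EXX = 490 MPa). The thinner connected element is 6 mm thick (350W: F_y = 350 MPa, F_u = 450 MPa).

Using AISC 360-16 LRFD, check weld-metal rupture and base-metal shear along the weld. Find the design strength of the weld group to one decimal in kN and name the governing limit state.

Weld metal: throat = 0.707×10 = 7.07 mm, L = 2×146 = 292 mm. φR_n = 0.75 × 0.6 × 490 × 7.07 × 292 = 455.2 kN.
Base metal shear (6 mm plate): yield φR_n = 1.0×0.6×350×6×292 = 367.9 kN; rupture φR_n = 0.75×0.6×450×6×292 = 354.8 kN; take 354.8 kN (rupture).
Governing: min(455.2, 354.8) = 354.8 kN → base-metal shear.

354.8 kN (base-metal shear governs)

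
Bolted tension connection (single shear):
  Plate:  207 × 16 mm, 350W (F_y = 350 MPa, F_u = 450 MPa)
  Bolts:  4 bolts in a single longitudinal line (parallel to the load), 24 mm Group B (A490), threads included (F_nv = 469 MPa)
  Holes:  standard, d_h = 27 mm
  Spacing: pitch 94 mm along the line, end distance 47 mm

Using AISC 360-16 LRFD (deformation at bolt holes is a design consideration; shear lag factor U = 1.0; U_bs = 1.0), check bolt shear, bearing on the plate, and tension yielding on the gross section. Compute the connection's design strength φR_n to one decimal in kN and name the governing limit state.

Bolt shear: A_b = π(24)²/4 = 452.39 mm². φR_n = 0.75 × 469 × 452.39 × 4 × 1 = 636.5 kN.
Bearing (16 mm plate, F_u = 450 MPa): end bolts L_c = 47 − 27/2 = 33.5, R_n = min(1.2×33.5×16×450, 2.4×24×16×450) = 289.44 kN/bolt; interior L_c = 94 − 27 = 67, R_n = 414.72 kN/bolt. φR_n = 0.75 × (1×289.44 + 3×414.72) = 1150.2 kN.
Tension yield (gross): A_g = 207×16 = 3312 mm². φR_n = 0.90 × 350 × 3312 = 1043.3 kN.
Governing: min(636.5, 1150.2, 1043.3) = 636.5 kN → bolt shear.

636.5 kN (bolt shear governs)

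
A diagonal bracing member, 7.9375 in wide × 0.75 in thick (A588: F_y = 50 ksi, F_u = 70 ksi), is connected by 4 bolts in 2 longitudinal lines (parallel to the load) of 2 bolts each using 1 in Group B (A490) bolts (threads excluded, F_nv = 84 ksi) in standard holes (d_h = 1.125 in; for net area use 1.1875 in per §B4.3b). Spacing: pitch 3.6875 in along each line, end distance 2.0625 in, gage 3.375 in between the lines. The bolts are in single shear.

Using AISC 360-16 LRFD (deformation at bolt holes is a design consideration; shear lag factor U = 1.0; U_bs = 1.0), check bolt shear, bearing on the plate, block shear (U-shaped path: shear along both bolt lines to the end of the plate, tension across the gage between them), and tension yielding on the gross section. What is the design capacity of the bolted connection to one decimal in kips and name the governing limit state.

Bolt shear: A_b = π(1)²/4 = 0.7854 in². φR_n = 0.75 × 84 × 0.7854 × 4 × 1 = 197.9 kips.
Bearing (0.75 in plate, F_u = 70 ksi): end bolts L_c = 2.0625 − 1.125/2 = 1.5, R_n = min(1.2×1.5×0.75×70, 2.4×1×0.75×70) = 94.5 kips/bolt; interior L_c = 3.6875 − 1.125 = 2.5625, R_n = 126 kips/bolt. φR_n = 0.75 × (2×94.5 + 2×126) = 330.8 kips.
Block shear: shear path 2×[2.0625+1×3.6875] = 2×5.75 in, A_gv = 8.625, A_nv = 2×(5.75 − 1.5×1.1875)×0.75 = 5.9531 in²; tension across gage: (3.375 − 1×1.1875)×0.75 = 1.6406 in². R_n = min(0.6×70×5.9531, 0.6×50×8.625) + 1.0×70×1.6406 = min(250.03, 258.75) + 114.84 = 364.87 kips. φR_n = 0.75 × 364.87 = 273.7 kips.
Tension yield (gross): A_g = 7.9375×0.75 = 5.9531 in². φR_n = 0.90 × 50 × 5.9531 = 267.9 kips.
Governing: min(197.9, 330.8, 273.7, 267.9) = 197.9 kips → bolt shear.

197.9 kips (bolt shear governs)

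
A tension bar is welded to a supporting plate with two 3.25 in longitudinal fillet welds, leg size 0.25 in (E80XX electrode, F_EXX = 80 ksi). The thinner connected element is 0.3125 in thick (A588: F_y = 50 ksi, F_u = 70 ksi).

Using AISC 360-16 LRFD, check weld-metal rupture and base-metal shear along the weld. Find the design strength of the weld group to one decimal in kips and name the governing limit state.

41.4 kips (weld metal governs)

Weld metal: throat = 0.707×0.25 = 0.17675 in, L = 2×3.25 = 6.5 in. φR_n = 0.75 × 0.6 × 80 × 0.17675 × 6.5 = 41.4 kips.
Base metal shear (0.3125 in plate): yield φR_n = 1.0×0.6×50×0.3125×6.5 = 60.9 kips; rupture φR_n = 0.75×0.6×70×0.3125×6.5 = 64.0 kips; take 60.9 kips (yield).
Governing: min(41.4, 60.9) = 41.4 kips → weld metal.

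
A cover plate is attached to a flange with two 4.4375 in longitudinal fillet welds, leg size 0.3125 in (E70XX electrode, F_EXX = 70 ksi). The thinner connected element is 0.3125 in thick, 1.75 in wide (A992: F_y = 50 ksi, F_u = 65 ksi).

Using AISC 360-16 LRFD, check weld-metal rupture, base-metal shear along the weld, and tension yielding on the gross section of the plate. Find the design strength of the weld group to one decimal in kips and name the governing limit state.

Weld metal: throat = 0.707×0.3125 = 0.22094 in, L = 2×4.4375 = 8.875 in. φR_n = 0.75 × 0.6 × 70 × 0.22094 × 8.875 = 61.8 kips.
Base metal shear (0.3125 in plate): yield φR_n = 1.0×0.6×50×0.3125×8.875 = 83.2 kips; rupture φR_n = 0.75×0.6×65×0.3125×8.875 = 81.1 kips; take 81.1 kips (rupture).
Tension yield (gross): A_g = 1.75×0.3125 = 0.54688 in². φR_n = 0.90 × 50 × 0.54688 = 24.6 kips.
Governing: min(61.8, 81.1, 24.6) = 24.6 kips → gross-section yield.

24.6 kips (gross-section yield governs)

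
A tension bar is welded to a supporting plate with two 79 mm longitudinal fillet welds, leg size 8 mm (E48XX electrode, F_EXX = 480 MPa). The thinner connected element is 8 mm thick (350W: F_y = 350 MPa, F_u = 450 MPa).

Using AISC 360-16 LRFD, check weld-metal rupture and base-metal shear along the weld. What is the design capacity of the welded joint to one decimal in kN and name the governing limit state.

193.0 kN (weld metal governs)

Weld metal: throat = 0.707×8 = 5.656 mm, L = 2×79 = 158 mm. φR_n = 0.75 × 0.6 × 480 × 5.656 × 158 = 193.0 kN.
Base metal shear (8 mm plate): yield φR_n = 1.0×0.6×350×8×158 = 265.4 kN; rupture φR_n = 0.75×0.6×450×8×158 = 256.0 kN; take 256.0 kN (rupture).
Governing: min(193.0, 256.0) = 193.0 kN → weld metal.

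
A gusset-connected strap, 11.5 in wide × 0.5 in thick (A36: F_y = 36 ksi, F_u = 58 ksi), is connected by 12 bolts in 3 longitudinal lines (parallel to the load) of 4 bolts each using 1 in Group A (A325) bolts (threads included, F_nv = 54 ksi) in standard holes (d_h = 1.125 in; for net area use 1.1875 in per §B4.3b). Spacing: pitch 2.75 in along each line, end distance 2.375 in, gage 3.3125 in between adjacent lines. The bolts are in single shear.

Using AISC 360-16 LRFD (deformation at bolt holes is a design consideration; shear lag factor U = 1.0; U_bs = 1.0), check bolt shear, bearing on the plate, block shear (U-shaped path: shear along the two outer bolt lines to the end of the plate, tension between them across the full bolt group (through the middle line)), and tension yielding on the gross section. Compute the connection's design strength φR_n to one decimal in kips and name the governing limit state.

Bolt shear: A_b = π(1)²/4 = 0.7854 in². φR_n = 0.75 × 54 × 0.7854 × 12 × 1 = 381.7 kips.
Bearing (0.5 in plate, F_u = 58 ksi): end bolts L_c = 2.375 − 1.125/2 = 1.8125, R_n = min(1.2×1.8125×0.5×58, 2.4×1×0.5×58) = 63.075 kips/bolt; interior L_c = 2.75 − 1.125 = 1.625, R_n = 56.55 kips/bolt. φR_n = 0.75 × (3×63.075 + 9×56.55) = 523.6 kips.
Block shear: shear path 2×[2.375+3×2.75] = 2×10.625 in, A_gv = 10.625, A_nv = 2×(10.625 − 3.5×1.1875)×0.5 = 6.4688 in²; tension across gage: (6.625 − 2×1.1875)×0.5 = 2.125 in². R_n = min(0.6×58×6.4688, 0.6×36×10.625) + 1.0×58×2.125 = min(225.11, 229.5) + 123.25 = 348.36 kips. φR_n = 0.75 × 348.36 = 261.3 kips.
Tension yield (gross): A_g = 11.5×0.5 = 5.75 in². φR_n = 0.90 × 36 × 5.75 = 186.3 kips.
Governing: min(381.7, 523.6, 261.3, 186.3) = 186.3 kips → gross-section yield.

186.3 kips (gross-section yield governs)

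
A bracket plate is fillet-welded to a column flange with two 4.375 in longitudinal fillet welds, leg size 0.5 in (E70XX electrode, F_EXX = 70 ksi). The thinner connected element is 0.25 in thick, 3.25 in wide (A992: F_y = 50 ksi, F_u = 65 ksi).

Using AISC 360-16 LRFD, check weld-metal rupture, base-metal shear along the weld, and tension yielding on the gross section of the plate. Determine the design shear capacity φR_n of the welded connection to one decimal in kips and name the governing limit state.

36.6 kips (gross-section yield governs)

Weld metal: throat = 0.707×0.5 = 0.3535 in, L = 2×4.375 = 8.75 in. φR_n = 0.75 × 0.6 × 70 × 0.3535 × 8.75 = 97.4 kips.
Base metal shear (0.25 in plate): yield φR_n = 1.0×0.6×50×0.25×8.75 = 65.6 kips; rupture φR_n = 0.75×0.6×65×0.25×8.75 = 64.0 kips; take 64.0 kips (rupture).
Tension yield (gross): A_g = 3.25×0.25 = 0.8125 in². φR_n = 0.90 × 50 × 0.8125 = 36.6 kips.
Governing: min(97.4, 64.0, 36.6) = 36.6 kips → gross-section yield.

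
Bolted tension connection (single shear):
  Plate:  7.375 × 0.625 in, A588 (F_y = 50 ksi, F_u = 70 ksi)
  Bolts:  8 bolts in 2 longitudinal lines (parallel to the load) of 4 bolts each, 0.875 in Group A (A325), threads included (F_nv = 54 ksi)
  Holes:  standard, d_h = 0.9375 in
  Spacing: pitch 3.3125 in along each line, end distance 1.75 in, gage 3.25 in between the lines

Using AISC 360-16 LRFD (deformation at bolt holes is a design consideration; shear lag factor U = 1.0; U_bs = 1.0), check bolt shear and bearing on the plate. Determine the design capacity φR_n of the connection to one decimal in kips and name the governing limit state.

Bolt shear: A_b = π(0.875)²/4 = 0.60132 in². φR_n = 0.75 × 54 × 0.60132 × 8 × 1 = 194.8 kips.
Bearing (0.625 in plate, F_u = 70 ksi): end bolts L_c = 1.75 − 0.9375/2 = 1.28125, R_n = min(1.2×1.28125×0.625×70, 2.4×0.875×0.625×70) = 67.266 kips/bolt; interior L_c = 3.3125 − 0.9375 = 2.375, R_n = 91.875 kips/bolt. φR_n = 0.75 × (2×67.266 + 6×91.875) = 514.3 kips.
Governing: min(194.8, 514.3) = 194.8 kips → bolt shear.

194.8 kips (bolt shear governs)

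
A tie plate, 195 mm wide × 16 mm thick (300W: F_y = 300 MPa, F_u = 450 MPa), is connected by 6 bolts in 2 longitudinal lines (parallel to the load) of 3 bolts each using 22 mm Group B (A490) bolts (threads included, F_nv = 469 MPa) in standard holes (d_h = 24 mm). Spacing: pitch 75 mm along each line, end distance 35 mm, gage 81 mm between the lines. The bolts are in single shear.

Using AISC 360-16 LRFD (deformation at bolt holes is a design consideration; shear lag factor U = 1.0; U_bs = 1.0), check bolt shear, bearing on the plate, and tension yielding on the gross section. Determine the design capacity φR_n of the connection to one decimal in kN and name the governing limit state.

Bolt shear: A_b = π(22)²/4 = 380.13 mm². φR_n = 0.75 × 469 × 380.13 × 6 × 1 = 802.3 kN.
Bearing (16 mm plate, F_u = 450 MPa): end bolts L_c = 35 − 24/2 = 23, R_n = min(1.2×23×16×450, 2.4×22×16×450) = 198.72 kN/bolt; interior L_c = 75 − 24 = 51, R_n = 380.16 kN/bolt. φR_n = 0.75 × (2×198.72 + 4×380.16) = 1438.6 kN.
Tension yield (gross): A_g = 195×16 = 3120 mm². φR_n = 0.90 × 300 × 3120 = 842.4 kN.
Governing: min(802.3, 1438.6, 842.4) = 802.3 kN → bolt shear.

802.3 kN (bolt shear governs)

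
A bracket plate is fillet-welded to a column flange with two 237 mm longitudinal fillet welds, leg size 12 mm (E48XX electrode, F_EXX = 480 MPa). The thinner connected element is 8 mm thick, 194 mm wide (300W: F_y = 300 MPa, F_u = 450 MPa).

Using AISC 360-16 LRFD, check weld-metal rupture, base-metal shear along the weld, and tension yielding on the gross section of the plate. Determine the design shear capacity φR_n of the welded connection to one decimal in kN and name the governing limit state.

Weld metal: throat = 0.707×12 = 8.484 mm, L = 2×237 = 474 mm. φR_n = 0.75 × 0.6 × 480 × 8.484 × 474 = 868.6 kN.
Base metal shear (8 mm plate): yield φR_n = 1.0×0.6×300×8×474 = 682.6 kN; rupture φR_n = 0.75×0.6×450×8×474 = 767.9 kN; take 682.6 kN (yield).
Tension yield (gross): A_g = 194×8 = 1552 mm². φR_n = 0.90 × 300 × 1552 = 419.0 kN.
Governing: min(868.6, 682.6, 419.0) = 419.0 kN → gross-section yield.

419.0 kN (gross-section yield governs)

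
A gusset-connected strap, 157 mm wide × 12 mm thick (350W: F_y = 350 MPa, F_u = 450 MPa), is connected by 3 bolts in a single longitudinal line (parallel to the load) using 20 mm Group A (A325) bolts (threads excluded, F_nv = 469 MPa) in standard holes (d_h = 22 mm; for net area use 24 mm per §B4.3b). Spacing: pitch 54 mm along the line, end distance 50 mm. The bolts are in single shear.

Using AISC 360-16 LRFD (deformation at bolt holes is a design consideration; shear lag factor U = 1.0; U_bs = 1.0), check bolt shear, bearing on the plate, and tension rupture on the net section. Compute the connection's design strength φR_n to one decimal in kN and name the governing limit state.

331.5 kN (bolt shear governs)

Bolt shear: A_b = π(20)²/4 = 314.16 mm². φR_n = 0.75 × 469 × 314.16 × 3 × 1 = 331.5 kN.
Bearing (12 mm plate, F_u = 450 MPa): end bolts L_c = 50 − 22/2 = 39, R_n = min(1.2×39×12×450, 2.4×20×12×450) = 252.72 kN/bolt; interior L_c = 54 − 22 = 32, R_n = 207.36 kN/bolt. φR_n = 0.75 × (1×252.72 + 2×207.36) = 500.6 kN.
Tension rupture (net): A_n = (157 − 1×24)×12 = 1596 mm² (U = 1.0, A_e = A_n). φR_n = 0.75 × 450 × 1596 = 538.7 kN.
Governing: min(331.5, 500.6, 538.7) = 331.5 kN → bolt shear.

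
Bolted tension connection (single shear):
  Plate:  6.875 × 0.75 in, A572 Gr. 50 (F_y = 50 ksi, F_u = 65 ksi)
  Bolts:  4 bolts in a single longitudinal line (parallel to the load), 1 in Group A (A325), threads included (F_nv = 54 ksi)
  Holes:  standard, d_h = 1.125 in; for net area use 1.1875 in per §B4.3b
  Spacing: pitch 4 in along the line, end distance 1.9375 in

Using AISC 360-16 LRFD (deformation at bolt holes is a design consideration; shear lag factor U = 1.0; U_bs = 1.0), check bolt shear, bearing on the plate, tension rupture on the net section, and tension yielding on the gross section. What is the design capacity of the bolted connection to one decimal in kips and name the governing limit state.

127.2 kips (bolt shear governs)

Bolt shear: A_b = π(1)²/4 = 0.7854 in². φR_n = 0.75 × 54 × 0.7854 × 4 × 1 = 127.2 kips.
Bearing (0.75 in plate, F_u = 65 ksi): end bolts L_c = 1.9375 − 1.125/2 = 1.375, R_n = min(1.2×1.375×0.75×65, 2.4×1×0.75×65) = 80.438 kips/bolt; interior L_c = 4 − 1.125 = 2.875, R_n = 117 kips/bolt. φR_n = 0.75 × (1×80.438 + 3×117) = 323.6 kips.
Tension rupture (net): A_n = (6.875 − 1×1.1875)×0.75 = 4.2656 in² (U = 1.0, A_e = A_n). φR_n = 0.75 × 65 × 4.2656 = 207.9 kips.
Tension yield (gross): A_g = 6.875×0.75 = 5.1563 in². φR_n = 0.90 × 50 × 5.1563 = 232.0 kips.
Governing: min(127.2, 323.6, 207.9, 232.0) = 127.2 kips → bolt shear.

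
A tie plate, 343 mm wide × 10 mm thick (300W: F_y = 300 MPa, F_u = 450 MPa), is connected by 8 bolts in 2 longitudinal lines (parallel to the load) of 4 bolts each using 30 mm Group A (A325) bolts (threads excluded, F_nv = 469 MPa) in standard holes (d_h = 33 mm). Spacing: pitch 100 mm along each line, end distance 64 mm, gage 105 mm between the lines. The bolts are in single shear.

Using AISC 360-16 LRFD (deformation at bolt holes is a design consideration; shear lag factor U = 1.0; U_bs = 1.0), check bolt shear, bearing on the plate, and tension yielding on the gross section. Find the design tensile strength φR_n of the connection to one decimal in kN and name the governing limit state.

Bolt shear: A_b = π(30)²/4 = 706.86 mm². φR_n = 0.75 × 469 × 706.86 × 8 × 1 = 1989.1 kN.
Bearing (10 mm plate, F_u = 450 MPa): end bolts L_c = 64 − 33/2 = 47.5, R_n = min(1.2×47.5×10×450, 2.4×30×10×450) = 256.5 kN/bolt; interior L_c = 100 − 33 = 67, R_n = 324 kN/bolt. φR_n = 0.75 × (2×256.5 + 6×324) = 1842.8 kN.
Tension yield (gross): A_g = 343×10 = 3430 mm². φR_n = 0.90 × 300 × 3430 = 926.1 kN.
Governing: min(1989.1, 1842.8, 926.1) = 926.1 kN → gross-section yield.

926.1 kN (gross-section yield governs)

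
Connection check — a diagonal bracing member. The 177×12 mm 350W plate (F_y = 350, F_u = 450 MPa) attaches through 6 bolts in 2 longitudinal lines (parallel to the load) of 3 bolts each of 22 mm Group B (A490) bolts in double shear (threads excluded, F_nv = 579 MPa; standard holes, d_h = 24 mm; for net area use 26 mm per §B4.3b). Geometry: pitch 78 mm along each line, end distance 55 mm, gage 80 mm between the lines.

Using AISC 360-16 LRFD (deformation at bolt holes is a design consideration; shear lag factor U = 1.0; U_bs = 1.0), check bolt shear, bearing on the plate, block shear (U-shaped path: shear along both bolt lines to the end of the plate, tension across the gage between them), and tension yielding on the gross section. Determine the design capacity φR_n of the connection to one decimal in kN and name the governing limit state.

669.1 kN (gross-section yield governs)

Bolt shear: A_b = π(22)²/4 = 380.13 mm². φR_n = 0.75 × 579 × 380.13 × 6 × 2 = 1980.9 kN.
Bearing (12 mm plate, F_u = 450 MPa): end bolts L_c = 55 − 24/2 = 43, R_n = min(1.2×43×12×450, 2.4×22×12×450) = 278.64 kN/bolt; interior L_c = 78 − 24 = 54, R_n = 285.12 kN/bolt. φR_n = 0.75 × (2×278.64 + 4×285.12) = 1273.3 kN.
Block shear: shear path 2×[55+2×78] = 2×211 mm, A_gv = 5064, A_nv = 2×(211 − 2.5×26)×12 = 3504 mm²; tension across gage: (80 − 1×26)×12 = 648 mm². R_n = min(0.6×450×3504, 0.6×350×5064) + 1.0×450×648 = min(946.08, 1063.4) + 291.6 = 1237.7 kN. φR_n = 0.75 × 1237.7 = 928.3 kN.
Tension yield (gross): A_g = 177×12 = 2124 mm². φR_n = 0.90 × 350 × 2124 = 669.1 kN.
Governing: min(1980.9, 1273.3, 928.3, 669.1) = 669.1 kN → gross-section yield.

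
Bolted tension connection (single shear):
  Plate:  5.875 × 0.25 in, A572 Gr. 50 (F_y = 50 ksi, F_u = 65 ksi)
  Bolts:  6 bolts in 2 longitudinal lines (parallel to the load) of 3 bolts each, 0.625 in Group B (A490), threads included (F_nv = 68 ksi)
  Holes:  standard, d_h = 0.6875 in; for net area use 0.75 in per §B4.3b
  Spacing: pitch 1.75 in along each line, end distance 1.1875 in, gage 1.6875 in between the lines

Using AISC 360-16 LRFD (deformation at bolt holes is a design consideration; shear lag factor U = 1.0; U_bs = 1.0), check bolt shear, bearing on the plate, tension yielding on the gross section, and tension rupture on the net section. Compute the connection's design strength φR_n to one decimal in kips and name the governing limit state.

Bolt shear: A_b = π(0.625)²/4 = 0.3068 in². φR_n = 0.75 × 68 × 0.3068 × 6 × 1 = 93.9 kips.
Bearing (0.25 in plate, F_u = 65 ksi): end bolts L_c = 1.1875 − 0.6875/2 = 0.84375, R_n = min(1.2×0.84375×0.25×65, 2.4×0.625×0.25×65) = 16.453 kips/bolt; interior L_c = 1.75 − 0.6875 = 1.0625, R_n = 20.719 kips/bolt. φR_n = 0.75 × (2×16.453 + 4×20.719) = 86.8 kips.
Tension yield (gross): A_g = 5.875×0.25 = 1.4688 in². φR_n = 0.90 × 50 × 1.4688 = 66.1 kips.
Tension rupture (net): A_n = (5.875 − 2×0.75)×0.25 = 1.0938 in² (U = 1.0, A_e = A_n). φR_n = 0.75 × 65 × 1.0938 = 53.3 kips.
Governing: min(93.9, 86.8, 66.1, 53.3) = 53.3 kips → net-section rupture.

53.3 kips (net-section rupture governs)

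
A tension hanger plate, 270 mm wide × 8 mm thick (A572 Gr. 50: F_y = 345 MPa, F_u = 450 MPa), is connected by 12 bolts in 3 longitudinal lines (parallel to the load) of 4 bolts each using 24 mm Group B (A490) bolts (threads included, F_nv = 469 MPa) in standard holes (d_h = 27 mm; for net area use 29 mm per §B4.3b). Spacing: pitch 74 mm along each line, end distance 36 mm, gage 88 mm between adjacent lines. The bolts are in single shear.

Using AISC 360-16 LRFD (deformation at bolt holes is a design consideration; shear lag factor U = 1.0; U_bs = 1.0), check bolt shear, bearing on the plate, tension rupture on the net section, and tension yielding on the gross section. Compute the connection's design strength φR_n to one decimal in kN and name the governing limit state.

Bolt shear: A_b = π(24)²/4 = 452.39 mm². φR_n = 0.75 × 469 × 452.39 × 12 × 1 = 1909.5 kN.
Bearing (8 mm plate, F_u = 450 MPa): end bolts L_c = 36 − 27/2 = 22.5, R_n = min(1.2×22.5×8×450, 2.4×24×8×450) = 97.2 kN/bolt; interior L_c = 74 − 27 = 47, R_n = 203.04 kN/bolt. φR_n = 0.75 × (3×97.2 + 9×203.04) = 1589.2 kN.
Tension rupture (net): A_n = (270 − 3×29)×8 = 1464 mm² (U = 1.0, A_e = A_n). φR_n = 0.75 × 450 × 1464 = 494.1 kN.
Tension yield (gross): A_g = 270×8 = 2160 mm². φR_n = 0.90 × 345 × 2160 = 670.7 kN.
Governing: min(1909.5, 1589.2, 494.1, 670.7) = 494.1 kN → net-section rupture.

494.1 kN (net-section rupture governs)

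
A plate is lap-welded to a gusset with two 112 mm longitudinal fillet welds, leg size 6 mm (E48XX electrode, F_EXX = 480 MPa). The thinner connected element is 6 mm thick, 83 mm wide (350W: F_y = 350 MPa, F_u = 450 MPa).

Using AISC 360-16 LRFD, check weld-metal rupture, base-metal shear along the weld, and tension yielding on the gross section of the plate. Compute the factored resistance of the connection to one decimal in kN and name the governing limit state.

156.9 kN (gross-section yield governs)

Weld metal: throat = 0.707×6 = 4.242 mm, L = 2×112 = 224 mm. φR_n = 0.75 × 0.6 × 480 × 4.242 × 224 = 205.2 kN.
Base metal shear (6 mm plate): yield φR_n = 1.0×0.6×350×6×224 = 282.2 kN; rupture φR_n = 0.75×0.6×450×6×224 = 272.2 kN; take 272.2 kN (rupture).
Tension yield (gross): A_g = 83×6 = 498 mm². φR_n = 0.90 × 350 × 498 = 156.9 kN.
Governing: min(205.2, 272.2, 156.9) = 156.9 kN → gross-section yield.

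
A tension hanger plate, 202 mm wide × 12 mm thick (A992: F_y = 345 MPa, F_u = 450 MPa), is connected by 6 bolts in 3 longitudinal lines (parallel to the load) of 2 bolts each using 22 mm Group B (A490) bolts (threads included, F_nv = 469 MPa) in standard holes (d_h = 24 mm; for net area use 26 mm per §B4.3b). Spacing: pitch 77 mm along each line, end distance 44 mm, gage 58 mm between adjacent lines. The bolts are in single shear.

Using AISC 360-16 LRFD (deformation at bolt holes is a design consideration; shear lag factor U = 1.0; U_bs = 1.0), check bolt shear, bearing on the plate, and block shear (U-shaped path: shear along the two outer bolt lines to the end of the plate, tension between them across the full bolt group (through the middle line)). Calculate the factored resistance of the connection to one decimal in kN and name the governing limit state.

657.7 kN (block shear governs)

Bolt shear: A_b = π(22)²/4 = 380.13 mm². φR_n = 0.75 × 469 × 380.13 × 6 × 1 = 802.3 kN.
Bearing (12 mm plate, F_u = 450 MPa): end bolts L_c = 44 − 24/2 = 32, R_n = min(1.2×32×12×450, 2.4×22×12×450) = 207.36 kN/bolt; interior L_c = 77 − 24 = 53, R_n = 285.12 kN/bolt. φR_n = 0.75 × (3×207.36 + 3×285.12) = 1108.1 kN.
Block shear: shear path 2×[44+1×77] = 2×121 mm, A_gv = 2904, A_nv = 2×(121 − 1.5×26)×12 = 1968 mm²; tension across gage: (116 − 2×26)×12 = 768 mm². R_n = min(0.6×450×1968, 0.6×345×2904) + 1.0×450×768 = min(531.36, 601.13) + 345.6 = 876.96 kN. φR_n = 0.75 × 876.96 = 657.7 kN.
Governing: min(802.3, 1108.1, 657.7) = 657.7 kN → block shear.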